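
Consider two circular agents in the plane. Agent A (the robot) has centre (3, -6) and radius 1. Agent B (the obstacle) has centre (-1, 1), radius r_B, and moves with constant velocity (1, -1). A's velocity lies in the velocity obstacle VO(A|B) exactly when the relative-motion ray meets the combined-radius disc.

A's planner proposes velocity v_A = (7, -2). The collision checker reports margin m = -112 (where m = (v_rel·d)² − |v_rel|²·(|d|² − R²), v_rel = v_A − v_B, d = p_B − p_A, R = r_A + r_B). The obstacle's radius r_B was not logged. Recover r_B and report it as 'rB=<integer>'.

m = -112
d = (-4, 7);  v_rel = (6, -1),  |v_rel|² = 37
v_rel×d = (6)·(7) − (-1)·(-4) = 38
since m = R²·37 − 38²:  R² = (1444 + -112) / 37 = 36
R = √36 = 6  ⇒  r_B = 6 − 1 = 5

rB=5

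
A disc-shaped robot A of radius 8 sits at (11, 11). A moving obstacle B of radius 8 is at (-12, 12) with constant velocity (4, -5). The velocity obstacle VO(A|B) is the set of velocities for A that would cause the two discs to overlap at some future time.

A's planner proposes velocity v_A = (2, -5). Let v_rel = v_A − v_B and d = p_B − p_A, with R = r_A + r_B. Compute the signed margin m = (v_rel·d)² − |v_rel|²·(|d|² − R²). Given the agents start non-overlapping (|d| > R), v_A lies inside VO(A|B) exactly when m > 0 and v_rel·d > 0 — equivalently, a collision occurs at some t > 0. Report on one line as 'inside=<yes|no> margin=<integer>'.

d = (-23, 1),  |d|² = 530;  R = 8+8 = 16,  c = 530−16² = 274
v_rel = (-2, 0),  |v_rel|² = 4;  v_rel·d = (-2)·(-23) + (0)·(1) = 46
4·t² − 92·t + 274 = 0  ⇒  m = 46² − 4·274 = 1020
m = 1020 > 0,  v_rel·d = 46 > 0  ⇒  inside

inside=yes margin=1020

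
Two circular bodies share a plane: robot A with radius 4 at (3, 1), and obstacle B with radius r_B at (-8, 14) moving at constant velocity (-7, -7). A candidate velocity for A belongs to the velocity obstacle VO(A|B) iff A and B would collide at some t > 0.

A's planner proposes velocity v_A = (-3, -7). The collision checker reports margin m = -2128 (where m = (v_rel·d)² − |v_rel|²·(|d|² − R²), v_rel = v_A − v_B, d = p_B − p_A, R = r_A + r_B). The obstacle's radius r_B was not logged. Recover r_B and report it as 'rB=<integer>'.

m = -2128
d = (-11, 13);  v_rel = (4, 0),  |v_rel|² = 16
v_rel×d = (4)·(13) − (0)·(-11) = 52
since m = R²·16 − 52²:  R² = (2704 + -2128) / 16 = 36
R = √36 = 6  ⇒  r_B = 6 − 4 = 2

rB=2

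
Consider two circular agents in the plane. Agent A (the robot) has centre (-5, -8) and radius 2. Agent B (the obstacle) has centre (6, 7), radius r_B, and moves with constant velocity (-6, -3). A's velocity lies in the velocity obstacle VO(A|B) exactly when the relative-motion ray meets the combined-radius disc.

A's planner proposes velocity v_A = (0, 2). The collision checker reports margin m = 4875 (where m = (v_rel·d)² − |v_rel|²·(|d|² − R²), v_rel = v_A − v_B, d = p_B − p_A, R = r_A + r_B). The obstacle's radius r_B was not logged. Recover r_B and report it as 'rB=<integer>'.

m = 4875
d = (11, 15);  v_rel = (6, 5),  |v_rel|² = 61
v_rel×d = (6)·(15) − (5)·(11) = 35
since m = R²·61 − 35²:  R² = (1225 + 4875) / 61 = 100
R = √100 = 10  ⇒  r_B = 10 − 2 = 8

rB=8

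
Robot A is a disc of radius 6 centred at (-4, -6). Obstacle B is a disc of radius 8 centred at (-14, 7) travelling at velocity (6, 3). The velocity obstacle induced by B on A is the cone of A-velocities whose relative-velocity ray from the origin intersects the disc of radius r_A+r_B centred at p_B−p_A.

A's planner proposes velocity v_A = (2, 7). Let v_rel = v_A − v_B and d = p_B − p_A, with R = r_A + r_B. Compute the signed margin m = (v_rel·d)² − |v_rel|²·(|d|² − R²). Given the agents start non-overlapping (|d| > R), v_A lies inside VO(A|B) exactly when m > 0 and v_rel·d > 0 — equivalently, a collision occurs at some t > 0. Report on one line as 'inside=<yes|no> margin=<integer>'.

d = (-10, 13),  |d|² = 269;  R = 6+8 = 14,  c = 269−14² = 73
v_rel = (-4, 4),  |v_rel|² = 32;  v_rel·d = (-4)·(-10) + (4)·(13) = 92
32·t² − 184·t + 73 = 0  ⇒  m = 92² − 32·73 = 6128
m = 6128 > 0,  v_rel·d = 92 > 0  ⇒  inside

inside=yes margin=6128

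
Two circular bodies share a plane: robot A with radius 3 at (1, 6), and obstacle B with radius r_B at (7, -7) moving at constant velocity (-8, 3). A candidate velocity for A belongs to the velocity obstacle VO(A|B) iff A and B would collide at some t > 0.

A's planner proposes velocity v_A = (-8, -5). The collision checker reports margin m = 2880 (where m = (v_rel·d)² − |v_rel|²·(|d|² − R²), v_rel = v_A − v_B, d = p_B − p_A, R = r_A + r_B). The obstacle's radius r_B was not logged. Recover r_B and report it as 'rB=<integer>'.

m = 2880
d = (6, -13);  v_rel = (0, -8),  |v_rel|² = 64
v_rel×d = (0)·(-13) − (-8)·(6) = 48
since m = R²·64 − 48²:  R² = (2304 + 2880) / 64 = 81
R = √81 = 9  ⇒  r_B = 9 − 3 = 6

rB=6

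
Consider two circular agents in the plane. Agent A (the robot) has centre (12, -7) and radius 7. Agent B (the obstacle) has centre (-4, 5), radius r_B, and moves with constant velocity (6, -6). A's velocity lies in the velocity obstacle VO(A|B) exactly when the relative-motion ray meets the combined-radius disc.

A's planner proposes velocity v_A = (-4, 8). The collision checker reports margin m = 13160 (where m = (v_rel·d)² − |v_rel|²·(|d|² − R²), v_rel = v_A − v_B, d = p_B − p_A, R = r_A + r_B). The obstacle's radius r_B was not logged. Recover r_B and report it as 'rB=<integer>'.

m = 13160
d = (-16, 12);  v_rel = (-10, 14),  |v_rel|² = 296
v_rel×d = (-10)·(12) − (14)·(-16) = 104
since m = R²·296 − 104²:  R² = (10816 + 13160) / 296 = 81
R = √81 = 9  ⇒  r_B = 9 − 7 = 2

rB=2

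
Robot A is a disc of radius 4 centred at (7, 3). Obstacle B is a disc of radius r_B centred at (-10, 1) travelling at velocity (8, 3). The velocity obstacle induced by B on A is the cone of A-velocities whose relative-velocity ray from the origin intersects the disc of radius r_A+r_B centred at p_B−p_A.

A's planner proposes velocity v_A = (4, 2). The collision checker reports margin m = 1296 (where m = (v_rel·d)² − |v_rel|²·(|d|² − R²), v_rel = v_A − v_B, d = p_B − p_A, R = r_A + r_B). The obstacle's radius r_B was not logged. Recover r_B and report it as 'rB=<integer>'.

m = 1296
d = (-17, -2);  v_rel = (-4, -1),  |v_rel|² = 17
v_rel×d = (-4)·(-2) − (-1)·(-17) = -9
since m = R²·17 − (-9)²:  R² = (81 + 1296) / 17 = 81
R = √81 = 9  ⇒  r_B = 9 − 4 = 5

rB=5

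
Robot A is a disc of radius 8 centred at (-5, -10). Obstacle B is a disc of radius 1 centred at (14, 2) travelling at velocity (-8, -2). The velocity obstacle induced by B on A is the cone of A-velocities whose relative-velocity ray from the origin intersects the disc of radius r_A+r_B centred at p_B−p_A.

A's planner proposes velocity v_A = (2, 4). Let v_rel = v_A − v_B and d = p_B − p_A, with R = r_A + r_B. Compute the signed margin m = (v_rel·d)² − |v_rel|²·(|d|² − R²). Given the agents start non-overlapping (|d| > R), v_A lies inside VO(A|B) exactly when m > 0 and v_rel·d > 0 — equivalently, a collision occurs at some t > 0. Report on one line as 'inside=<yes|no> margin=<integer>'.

d = (19, 12),  |d|² = 505;  R = 8+1 = 9,  c = 505−9² = 424
v_rel = (10, 6),  |v_rel|² = 136;  v_rel·d = (10)·(19) + (6)·(12) = 262
136·t² − 524·t + 424 = 0  ⇒  m = 262² − 136·424 = 10980
m = 10980 > 0,  v_rel·d = 262 > 0  ⇒  inside

inside=yes margin=10980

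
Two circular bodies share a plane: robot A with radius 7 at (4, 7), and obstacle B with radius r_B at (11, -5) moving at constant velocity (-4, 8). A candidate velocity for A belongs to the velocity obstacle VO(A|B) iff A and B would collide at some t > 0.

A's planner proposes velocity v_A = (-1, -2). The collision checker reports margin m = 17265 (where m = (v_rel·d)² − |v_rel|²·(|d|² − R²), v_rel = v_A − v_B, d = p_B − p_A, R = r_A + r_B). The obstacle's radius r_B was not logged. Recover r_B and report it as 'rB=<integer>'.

m = 17265
d = (7, -12);  v_rel = (3, -10),  |v_rel|² = 109
v_rel×d = (3)·(-12) − (-10)·(7) = 34
since m = R²·109 − 34²:  R² = (1156 + 17265) / 109 = 169
R = √169 = 13  ⇒  r_B = 13 − 7 = 6

rB=6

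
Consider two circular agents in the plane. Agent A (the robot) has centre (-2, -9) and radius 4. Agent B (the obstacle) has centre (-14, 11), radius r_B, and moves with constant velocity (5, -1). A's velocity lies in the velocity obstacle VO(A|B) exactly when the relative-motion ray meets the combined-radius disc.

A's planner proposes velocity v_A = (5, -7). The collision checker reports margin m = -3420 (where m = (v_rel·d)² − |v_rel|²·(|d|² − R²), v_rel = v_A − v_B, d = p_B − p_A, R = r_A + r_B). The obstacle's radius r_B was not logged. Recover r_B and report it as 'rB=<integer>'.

m = -3420
d = (-12, 20);  v_rel = (0, -6),  |v_rel|² = 36
v_rel×d = (0)·(20) − (-6)·(-12) = -72
since m = R²·36 − (-72)²:  R² = (5184 + -3420) / 36 = 49
R = √49 = 7  ⇒  r_B = 7 − 4 = 3

rB=3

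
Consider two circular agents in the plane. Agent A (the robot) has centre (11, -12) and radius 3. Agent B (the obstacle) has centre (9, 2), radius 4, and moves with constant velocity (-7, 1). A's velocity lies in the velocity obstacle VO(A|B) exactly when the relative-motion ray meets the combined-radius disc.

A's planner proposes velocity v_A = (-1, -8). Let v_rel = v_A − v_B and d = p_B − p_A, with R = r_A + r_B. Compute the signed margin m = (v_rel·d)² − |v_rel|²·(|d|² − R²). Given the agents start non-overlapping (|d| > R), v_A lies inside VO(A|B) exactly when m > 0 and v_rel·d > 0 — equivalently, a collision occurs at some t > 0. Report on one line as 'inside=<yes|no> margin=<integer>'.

d = (-2, 14),  |d|² = 200;  R = 3+4 = 7,  c = 200−7² = 151
v_rel = (6, -9),  |v_rel|² = 117;  v_rel·d = (6)·(-2) + (-9)·(14) = -138
117·t² + 276·t + 151 = 0  ⇒  m = (-138)² − 117·151 = 1377
m = 1377 > 0,  v_rel·d = -138 < 0  ⇒  outside

inside=no margin=1377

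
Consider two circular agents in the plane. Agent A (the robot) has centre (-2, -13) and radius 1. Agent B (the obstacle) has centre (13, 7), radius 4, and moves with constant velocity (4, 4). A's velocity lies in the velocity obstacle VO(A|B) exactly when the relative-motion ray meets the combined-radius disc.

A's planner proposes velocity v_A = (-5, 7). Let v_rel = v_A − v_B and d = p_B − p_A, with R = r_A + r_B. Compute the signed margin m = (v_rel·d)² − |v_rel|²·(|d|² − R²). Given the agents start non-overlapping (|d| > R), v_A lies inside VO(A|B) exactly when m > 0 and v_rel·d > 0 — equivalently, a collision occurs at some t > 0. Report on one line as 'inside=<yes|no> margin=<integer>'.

d = (15, 20),  |d|² = 625;  R = 1+4 = 5,  c = 625−5² = 600
v_rel = (-9, 3),  |v_rel|² = 90;  v_rel·d = (-9)·(15) + (3)·(20) = -75
90·t² + 150·t + 600 = 0  ⇒  m = (-75)² − 90·600 = -48375
m = -48375 < 0,  v_rel·d = -75 < 0  ⇒  outside

inside=no margin=-48375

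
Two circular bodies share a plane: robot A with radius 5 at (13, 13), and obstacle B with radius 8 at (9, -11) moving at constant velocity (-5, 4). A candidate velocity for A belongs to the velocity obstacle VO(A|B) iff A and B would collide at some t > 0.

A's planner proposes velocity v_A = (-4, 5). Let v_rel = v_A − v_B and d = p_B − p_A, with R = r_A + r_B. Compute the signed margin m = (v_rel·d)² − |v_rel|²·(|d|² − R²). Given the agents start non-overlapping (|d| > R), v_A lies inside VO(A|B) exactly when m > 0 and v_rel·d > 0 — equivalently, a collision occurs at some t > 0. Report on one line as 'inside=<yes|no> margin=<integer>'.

d = (-4, -24),  |d|² = 592;  R = 5+8 = 13,  c = 592−13² = 423
v_rel = (1, 1),  |v_rel|² = 2;  v_rel·d = (1)·(-4) + (1)·(-24) = -28
2·t² + 56·t + 423 = 0  ⇒  m = (-28)² − 2·423 = -62
m = -62 < 0,  v_rel·d = -28 < 0  ⇒  outside

inside=no margin=-62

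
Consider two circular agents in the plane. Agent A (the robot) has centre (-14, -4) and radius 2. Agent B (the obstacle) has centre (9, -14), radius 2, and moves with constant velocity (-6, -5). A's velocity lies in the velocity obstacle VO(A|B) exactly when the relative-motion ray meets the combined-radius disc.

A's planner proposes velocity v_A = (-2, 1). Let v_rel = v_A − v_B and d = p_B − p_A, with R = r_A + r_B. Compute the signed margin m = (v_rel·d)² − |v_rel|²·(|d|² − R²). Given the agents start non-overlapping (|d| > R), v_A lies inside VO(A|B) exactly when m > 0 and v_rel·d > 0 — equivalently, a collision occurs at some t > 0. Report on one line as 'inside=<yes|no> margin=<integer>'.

d = (23, -10),  |d|² = 629;  R = 2+2 = 4,  c = 629−4² = 613
v_rel = (4, 6),  |v_rel|² = 52;  v_rel·d = (4)·(23) + (6)·(-10) = 32
52·t² − 64·t + 613 = 0  ⇒  m = 32² − 52·613 = -30852
m = -30852 < 0,  v_rel·d = 32 > 0  ⇒  outside

inside=no margin=-30852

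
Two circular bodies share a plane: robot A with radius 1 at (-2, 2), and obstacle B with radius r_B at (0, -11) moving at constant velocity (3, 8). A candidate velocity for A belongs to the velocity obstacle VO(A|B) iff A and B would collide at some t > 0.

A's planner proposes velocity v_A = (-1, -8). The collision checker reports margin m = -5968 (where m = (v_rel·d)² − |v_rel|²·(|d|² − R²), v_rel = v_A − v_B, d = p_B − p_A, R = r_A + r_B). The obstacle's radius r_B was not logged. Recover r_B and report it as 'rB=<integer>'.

m = -5968
d = (2, -13);  v_rel = (-4, -16),  |v_rel|² = 272
v_rel×d = (-4)·(-13) − (-16)·(2) = 84
since m = R²·272 − 84²:  R² = (7056 + -5968) / 272 = 4
R = √4 = 2  ⇒  r_B = 2 − 1 = 1

rB=1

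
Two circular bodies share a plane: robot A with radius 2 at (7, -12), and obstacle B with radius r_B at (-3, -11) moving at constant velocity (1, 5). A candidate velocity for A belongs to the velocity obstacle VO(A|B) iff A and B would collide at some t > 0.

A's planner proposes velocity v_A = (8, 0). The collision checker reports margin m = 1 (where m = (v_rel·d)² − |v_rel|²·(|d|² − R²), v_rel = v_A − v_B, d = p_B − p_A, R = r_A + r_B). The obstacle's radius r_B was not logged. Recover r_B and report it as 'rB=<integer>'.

m = 1
d = (-10, 1);  v_rel = (7, -5),  |v_rel|² = 74
v_rel×d = (7)·(1) − (-5)·(-10) = -43
since m = R²·74 − (-43)²:  R² = (1849 + 1) / 74 = 25
R = √25 = 5  ⇒  r_B = 5 − 2 = 3

rB=3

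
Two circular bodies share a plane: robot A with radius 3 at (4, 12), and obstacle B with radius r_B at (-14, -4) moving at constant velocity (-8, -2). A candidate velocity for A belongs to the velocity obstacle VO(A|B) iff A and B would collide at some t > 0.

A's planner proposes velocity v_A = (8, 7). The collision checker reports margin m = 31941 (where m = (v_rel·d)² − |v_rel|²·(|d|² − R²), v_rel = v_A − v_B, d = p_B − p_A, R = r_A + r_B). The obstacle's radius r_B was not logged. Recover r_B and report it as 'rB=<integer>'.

m = 31941
d = (-18, -16);  v_rel = (16, 9),  |v_rel|² = 337
v_rel×d = (16)·(-16) − (9)·(-18) = -94
since m = R²·337 − (-94)²:  R² = (8836 + 31941) / 337 = 121
R = √121 = 11  ⇒  r_B = 11 − 3 = 8

rB=8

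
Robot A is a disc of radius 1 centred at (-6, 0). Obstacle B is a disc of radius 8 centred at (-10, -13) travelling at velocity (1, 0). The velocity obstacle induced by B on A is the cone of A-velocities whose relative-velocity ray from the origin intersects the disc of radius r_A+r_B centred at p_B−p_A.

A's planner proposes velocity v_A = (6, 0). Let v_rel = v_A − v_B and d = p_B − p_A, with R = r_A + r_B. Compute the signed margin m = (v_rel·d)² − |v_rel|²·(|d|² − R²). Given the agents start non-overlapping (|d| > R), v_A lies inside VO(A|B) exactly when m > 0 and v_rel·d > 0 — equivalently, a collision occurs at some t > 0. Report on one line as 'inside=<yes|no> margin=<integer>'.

d = (-4, -13),  |d|² = 185;  R = 1+8 = 9,  c = 185−9² = 104
v_rel = (5, 0),  |v_rel|² = 25;  v_rel·d = (5)·(-4) + (0)·(-13) = -20
25·t² + 40·t + 104 = 0  ⇒  m = (-20)² − 25·104 = -2200
m = -2200 < 0,  v_rel·d = -20 < 0  ⇒  outside

inside=no margin=-2200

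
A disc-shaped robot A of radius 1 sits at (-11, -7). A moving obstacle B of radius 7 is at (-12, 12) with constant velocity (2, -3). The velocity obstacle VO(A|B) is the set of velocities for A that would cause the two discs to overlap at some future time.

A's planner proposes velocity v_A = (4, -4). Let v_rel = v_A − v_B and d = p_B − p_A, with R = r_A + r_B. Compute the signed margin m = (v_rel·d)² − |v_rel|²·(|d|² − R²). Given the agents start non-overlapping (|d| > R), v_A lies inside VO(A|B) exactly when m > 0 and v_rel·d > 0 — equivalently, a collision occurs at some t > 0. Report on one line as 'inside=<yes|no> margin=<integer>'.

d = (-1, 19),  |d|² = 362;  R = 1+7 = 8,  c = 362−8² = 298
v_rel = (2, -1),  |v_rel|² = 5;  v_rel·d = (2)·(-1) + (-1)·(19) = -21
5·t² + 42·t + 298 = 0  ⇒  m = (-21)² − 5·298 = -1049
m = -1049 < 0,  v_rel·d = -21 < 0  ⇒  outside

inside=no margin=-1049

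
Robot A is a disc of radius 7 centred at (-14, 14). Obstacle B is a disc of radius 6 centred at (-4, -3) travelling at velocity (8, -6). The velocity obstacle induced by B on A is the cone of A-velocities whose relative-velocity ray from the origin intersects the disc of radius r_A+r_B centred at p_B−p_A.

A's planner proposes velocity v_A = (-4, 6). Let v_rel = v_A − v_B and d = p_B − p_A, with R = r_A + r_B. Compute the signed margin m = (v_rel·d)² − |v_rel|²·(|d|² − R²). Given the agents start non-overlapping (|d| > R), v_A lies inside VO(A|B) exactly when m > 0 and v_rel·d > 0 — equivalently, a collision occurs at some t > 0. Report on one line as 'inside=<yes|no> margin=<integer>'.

d = (10, -17),  |d|² = 389;  R = 7+6 = 13,  c = 389−13² = 220
v_rel = (-12, 12),  |v_rel|² = 288;  v_rel·d = (-12)·(10) + (12)·(-17) = -324
288·t² + 648·t + 220 = 0  ⇒  m = (-324)² − 288·220 = 41616
m = 41616 > 0,  v_rel·d = -324 < 0  ⇒  outside

inside=no margin=41616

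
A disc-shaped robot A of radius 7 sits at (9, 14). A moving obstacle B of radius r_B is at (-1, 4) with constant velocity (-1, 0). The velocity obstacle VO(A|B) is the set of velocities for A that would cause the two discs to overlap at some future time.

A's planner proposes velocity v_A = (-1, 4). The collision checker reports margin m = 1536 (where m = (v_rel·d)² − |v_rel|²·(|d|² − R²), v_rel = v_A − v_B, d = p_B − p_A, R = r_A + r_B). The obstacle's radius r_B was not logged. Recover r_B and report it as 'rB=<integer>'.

m = 1536
d = (-10, -10);  v_rel = (0, 4),  |v_rel|² = 16
v_rel×d = (0)·(-10) − (4)·(-10) = 40
since m = R²·16 − 40²:  R² = (1600 + 1536) / 16 = 196
R = √196 = 14  ⇒  r_B = 14 − 7 = 7

rB=7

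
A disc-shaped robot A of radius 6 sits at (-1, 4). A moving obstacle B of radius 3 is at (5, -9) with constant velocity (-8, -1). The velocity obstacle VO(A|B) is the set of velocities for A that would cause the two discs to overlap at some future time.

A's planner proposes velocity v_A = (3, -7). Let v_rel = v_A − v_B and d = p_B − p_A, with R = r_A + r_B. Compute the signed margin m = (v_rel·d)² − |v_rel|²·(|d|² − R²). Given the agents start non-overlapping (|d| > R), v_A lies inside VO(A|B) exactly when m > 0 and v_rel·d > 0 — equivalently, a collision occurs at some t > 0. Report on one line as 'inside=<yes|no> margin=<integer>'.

d = (6, -13),  |d|² = 205;  R = 6+3 = 9,  c = 205−9² = 124
v_rel = (11, -6),  |v_rel|² = 157;  v_rel·d = (11)·(6) + (-6)·(-13) = 144
157·t² − 288·t + 124 = 0  ⇒  m = 144² − 157·124 = 1268
m = 1268 > 0,  v_rel·d = 144 > 0  ⇒  inside

inside=yes margin=1268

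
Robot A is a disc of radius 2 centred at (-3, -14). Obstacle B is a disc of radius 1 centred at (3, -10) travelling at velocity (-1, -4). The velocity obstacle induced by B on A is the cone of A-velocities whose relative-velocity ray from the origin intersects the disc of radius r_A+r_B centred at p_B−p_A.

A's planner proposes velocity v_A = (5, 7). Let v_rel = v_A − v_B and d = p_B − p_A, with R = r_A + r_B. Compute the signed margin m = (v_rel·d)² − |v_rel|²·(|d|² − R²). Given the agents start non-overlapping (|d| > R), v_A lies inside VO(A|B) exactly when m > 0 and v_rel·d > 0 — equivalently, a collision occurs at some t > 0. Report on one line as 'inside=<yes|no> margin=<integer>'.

d = (6, 4),  |d|² = 52;  R = 2+1 = 3,  c = 52−3² = 43
v_rel = (6, 11),  |v_rel|² = 157;  v_rel·d = (6)·(6) + (11)·(4) = 80
157·t² − 160·t + 43 = 0  ⇒  m = 80² − 157·43 = -351
m = -351 < 0,  v_rel·d = 80 > 0  ⇒  outside

inside=no margin=-351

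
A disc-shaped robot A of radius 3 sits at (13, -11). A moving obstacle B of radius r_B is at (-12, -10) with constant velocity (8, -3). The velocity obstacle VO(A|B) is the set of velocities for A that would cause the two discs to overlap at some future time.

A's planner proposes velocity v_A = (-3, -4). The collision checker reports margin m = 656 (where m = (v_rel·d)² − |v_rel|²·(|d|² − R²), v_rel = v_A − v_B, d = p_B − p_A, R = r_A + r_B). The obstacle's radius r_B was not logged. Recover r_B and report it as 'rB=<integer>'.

m = 656
d = (-25, 1);  v_rel = (-11, -1),  |v_rel|² = 122
v_rel×d = (-11)·(1) − (-1)·(-25) = -36
since m = R²·122 − (-36)²:  R² = (1296 + 656) / 122 = 16
R = √16 = 4  ⇒  r_B = 4 − 3 = 1

rB=1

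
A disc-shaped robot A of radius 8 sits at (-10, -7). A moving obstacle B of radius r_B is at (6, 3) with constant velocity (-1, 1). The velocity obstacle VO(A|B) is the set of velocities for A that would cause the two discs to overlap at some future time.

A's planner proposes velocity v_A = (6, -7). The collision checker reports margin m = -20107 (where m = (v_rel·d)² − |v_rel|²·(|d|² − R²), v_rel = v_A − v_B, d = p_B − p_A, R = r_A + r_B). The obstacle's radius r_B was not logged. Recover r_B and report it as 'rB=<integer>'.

m = -20107
d = (16, 10);  v_rel = (7, -8),  |v_rel|² = 113
v_rel×d = (7)·(10) − (-8)·(16) = 198
since m = R²·113 − 198²:  R² = (39204 + -20107) / 113 = 169
R = √169 = 13  ⇒  r_B = 13 − 8 = 5

rB=5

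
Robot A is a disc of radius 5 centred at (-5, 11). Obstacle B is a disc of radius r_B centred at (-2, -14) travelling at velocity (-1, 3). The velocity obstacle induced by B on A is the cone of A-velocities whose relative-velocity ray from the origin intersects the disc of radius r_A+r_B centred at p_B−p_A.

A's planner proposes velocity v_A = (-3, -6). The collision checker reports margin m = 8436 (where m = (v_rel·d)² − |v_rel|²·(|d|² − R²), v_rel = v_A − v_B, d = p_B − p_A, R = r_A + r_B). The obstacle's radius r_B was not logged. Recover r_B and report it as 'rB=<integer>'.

m = 8436
d = (3, -25);  v_rel = (-2, -9),  |v_rel|² = 85
v_rel×d = (-2)·(-25) − (-9)·(3) = 77
since m = R²·85 − 77²:  R² = (5929 + 8436) / 85 = 169
R = √169 = 13  ⇒  r_B = 13 − 5 = 8

rB=8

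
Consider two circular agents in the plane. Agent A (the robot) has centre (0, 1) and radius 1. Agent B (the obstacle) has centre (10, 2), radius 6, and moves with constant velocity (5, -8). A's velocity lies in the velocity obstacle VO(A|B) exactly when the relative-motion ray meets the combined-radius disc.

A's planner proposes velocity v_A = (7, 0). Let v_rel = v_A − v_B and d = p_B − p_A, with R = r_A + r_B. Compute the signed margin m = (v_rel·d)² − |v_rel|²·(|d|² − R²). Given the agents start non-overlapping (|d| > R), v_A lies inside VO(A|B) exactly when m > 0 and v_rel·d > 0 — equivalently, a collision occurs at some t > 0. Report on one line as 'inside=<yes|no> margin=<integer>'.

d = (10, 1),  |d|² = 101;  R = 1+6 = 7,  c = 101−7² = 52
v_rel = (2, 8),  |v_rel|² = 68;  v_rel·d = (2)·(10) + (8)·(1) = 28
68·t² − 56·t + 52 = 0  ⇒  m = 28² − 68·52 = -2752
m = -2752 < 0,  v_rel·d = 28 > 0  ⇒  outside

inside=no margin=-2752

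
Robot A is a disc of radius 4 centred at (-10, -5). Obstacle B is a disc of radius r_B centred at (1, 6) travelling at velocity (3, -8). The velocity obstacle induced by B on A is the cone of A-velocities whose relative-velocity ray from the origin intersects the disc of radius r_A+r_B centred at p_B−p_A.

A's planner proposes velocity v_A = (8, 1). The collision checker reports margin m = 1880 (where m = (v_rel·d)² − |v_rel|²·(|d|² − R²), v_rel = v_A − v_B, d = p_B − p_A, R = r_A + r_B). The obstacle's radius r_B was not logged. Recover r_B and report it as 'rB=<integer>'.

m = 1880
d = (11, 11);  v_rel = (5, 9),  |v_rel|² = 106
v_rel×d = (5)·(11) − (9)·(11) = -44
since m = R²·106 − (-44)²:  R² = (1936 + 1880) / 106 = 36
R = √36 = 6  ⇒  r_B = 6 − 4 = 2

rB=2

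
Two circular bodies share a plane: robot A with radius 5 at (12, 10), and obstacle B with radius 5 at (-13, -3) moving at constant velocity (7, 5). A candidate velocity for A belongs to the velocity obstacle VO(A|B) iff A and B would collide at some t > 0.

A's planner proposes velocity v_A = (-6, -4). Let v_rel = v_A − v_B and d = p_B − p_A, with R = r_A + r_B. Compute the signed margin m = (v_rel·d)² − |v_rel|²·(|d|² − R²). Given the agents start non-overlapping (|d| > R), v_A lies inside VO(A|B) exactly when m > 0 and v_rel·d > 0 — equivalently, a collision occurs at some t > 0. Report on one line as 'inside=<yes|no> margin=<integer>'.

d = (-25, -13),  |d|² = 794;  R = 5+5 = 10,  c = 794−10² = 694
v_rel = (-13, -9),  |v_rel|² = 250;  v_rel·d = (-13)·(-25) + (-9)·(-13) = 442
250·t² − 884·t + 694 = 0  ⇒  m = 442² − 250·694 = 21864
m = 21864 > 0,  v_rel·d = 442 > 0  ⇒  inside

inside=yes margin=21864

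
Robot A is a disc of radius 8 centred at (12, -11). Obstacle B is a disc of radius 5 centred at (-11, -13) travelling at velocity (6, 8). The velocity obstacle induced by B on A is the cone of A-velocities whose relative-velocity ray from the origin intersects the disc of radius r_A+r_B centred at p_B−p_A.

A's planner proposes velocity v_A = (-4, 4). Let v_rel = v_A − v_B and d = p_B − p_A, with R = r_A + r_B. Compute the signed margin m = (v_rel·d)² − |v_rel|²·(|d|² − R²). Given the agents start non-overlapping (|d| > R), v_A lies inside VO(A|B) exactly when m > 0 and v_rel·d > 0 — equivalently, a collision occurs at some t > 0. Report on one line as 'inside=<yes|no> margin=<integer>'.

d = (-23, -2),  |d|² = 533;  R = 8+5 = 13,  c = 533−13² = 364
v_rel = (-10, -4),  |v_rel|² = 116;  v_rel·d = (-10)·(-23) + (-4)·(-2) = 238
116·t² − 476·t + 364 = 0  ⇒  m = 238² − 116·364 = 14420
m = 14420 > 0,  v_rel·d = 238 > 0  ⇒  inside

inside=yes margin=14420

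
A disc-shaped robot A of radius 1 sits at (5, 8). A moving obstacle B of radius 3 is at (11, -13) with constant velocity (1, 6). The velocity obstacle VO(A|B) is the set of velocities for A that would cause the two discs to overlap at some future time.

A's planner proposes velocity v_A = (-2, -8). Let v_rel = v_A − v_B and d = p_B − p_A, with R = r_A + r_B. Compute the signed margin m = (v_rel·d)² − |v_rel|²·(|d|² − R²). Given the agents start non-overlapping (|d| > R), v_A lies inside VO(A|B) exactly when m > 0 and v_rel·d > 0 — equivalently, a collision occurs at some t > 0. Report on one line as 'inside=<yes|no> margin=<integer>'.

d = (6, -21),  |d|² = 477;  R = 1+3 = 4,  c = 477−4² = 461
v_rel = (-3, -14),  |v_rel|² = 205;  v_rel·d = (-3)·(6) + (-14)·(-21) = 276
205·t² − 552·t + 461 = 0  ⇒  m = 276² − 205·461 = -18329
m = -18329 < 0,  v_rel·d = 276 > 0  ⇒  outside

inside=no margin=-18329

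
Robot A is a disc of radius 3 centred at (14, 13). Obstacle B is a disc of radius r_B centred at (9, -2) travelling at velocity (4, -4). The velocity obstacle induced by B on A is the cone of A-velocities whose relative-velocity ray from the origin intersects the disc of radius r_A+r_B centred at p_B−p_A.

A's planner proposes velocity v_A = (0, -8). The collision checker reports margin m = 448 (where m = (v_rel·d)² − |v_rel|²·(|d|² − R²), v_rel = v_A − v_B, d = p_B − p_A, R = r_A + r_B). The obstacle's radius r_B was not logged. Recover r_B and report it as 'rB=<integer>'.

m = 448
d = (-5, -15);  v_rel = (-4, -4),  |v_rel|² = 32
v_rel×d = (-4)·(-15) − (-4)·(-5) = 40
since m = R²·32 − 40²:  R² = (1600 + 448) / 32 = 64
R = √64 = 8  ⇒  r_B = 8 − 3 = 5

rB=5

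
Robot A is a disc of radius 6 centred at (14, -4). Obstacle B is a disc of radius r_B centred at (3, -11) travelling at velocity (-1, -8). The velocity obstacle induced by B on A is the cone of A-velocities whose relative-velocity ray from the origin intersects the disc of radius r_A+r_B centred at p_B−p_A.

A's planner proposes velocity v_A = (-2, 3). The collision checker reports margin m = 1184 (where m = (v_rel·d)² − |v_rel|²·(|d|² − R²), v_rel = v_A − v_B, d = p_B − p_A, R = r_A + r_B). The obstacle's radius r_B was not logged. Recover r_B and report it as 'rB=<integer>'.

m = 1184
d = (-11, -7);  v_rel = (-1, 11),  |v_rel|² = 122
v_rel×d = (-1)·(-7) − (11)·(-11) = 128
since m = R²·122 − 128²:  R² = (16384 + 1184) / 122 = 144
R = √144 = 12  ⇒  r_B = 12 − 6 = 6

rB=6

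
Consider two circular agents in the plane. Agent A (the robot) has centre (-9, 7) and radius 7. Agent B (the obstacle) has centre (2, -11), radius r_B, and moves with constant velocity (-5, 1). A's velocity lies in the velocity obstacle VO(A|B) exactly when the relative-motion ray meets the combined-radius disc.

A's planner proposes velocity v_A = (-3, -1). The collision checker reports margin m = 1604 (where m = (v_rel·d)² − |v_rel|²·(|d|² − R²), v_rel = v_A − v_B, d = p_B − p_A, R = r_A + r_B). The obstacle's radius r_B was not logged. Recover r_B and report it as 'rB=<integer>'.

m = 1604
d = (11, -18);  v_rel = (2, -2),  |v_rel|² = 8
v_rel×d = (2)·(-18) − (-2)·(11) = -14
since m = R²·8 − (-14)²:  R² = (196 + 1604) / 8 = 225
R = √225 = 15  ⇒  r_B = 15 − 7 = 8

rB=8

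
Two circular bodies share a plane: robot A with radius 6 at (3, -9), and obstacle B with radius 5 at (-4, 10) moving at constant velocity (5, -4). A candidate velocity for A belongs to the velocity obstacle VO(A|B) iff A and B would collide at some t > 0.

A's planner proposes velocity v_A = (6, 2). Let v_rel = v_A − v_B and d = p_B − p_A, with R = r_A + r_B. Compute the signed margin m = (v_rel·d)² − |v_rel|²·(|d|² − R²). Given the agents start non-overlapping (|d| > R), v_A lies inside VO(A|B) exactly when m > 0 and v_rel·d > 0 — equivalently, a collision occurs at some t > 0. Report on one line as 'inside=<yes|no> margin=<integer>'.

d = (-7, 19),  |d|² = 410;  R = 6+5 = 11,  c = 410−11² = 289
v_rel = (1, 6),  |v_rel|² = 37;  v_rel·d = (1)·(-7) + (6)·(19) = 107
37·t² − 214·t + 289 = 0  ⇒  m = 107² − 37·289 = 756
m = 756 > 0,  v_rel·d = 107 > 0  ⇒  inside

inside=yes margin=756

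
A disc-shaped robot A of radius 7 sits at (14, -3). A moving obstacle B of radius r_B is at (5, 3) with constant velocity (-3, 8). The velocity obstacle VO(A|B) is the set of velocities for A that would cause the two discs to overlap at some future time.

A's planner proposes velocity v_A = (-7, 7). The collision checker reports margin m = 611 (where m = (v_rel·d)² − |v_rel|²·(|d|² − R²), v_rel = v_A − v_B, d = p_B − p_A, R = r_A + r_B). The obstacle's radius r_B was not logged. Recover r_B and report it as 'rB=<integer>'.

m = 611
d = (-9, 6);  v_rel = (-4, -1),  |v_rel|² = 17
v_rel×d = (-4)·(6) − (-1)·(-9) = -33
since m = R²·17 − (-33)²:  R² = (1089 + 611) / 17 = 100
R = √100 = 10  ⇒  r_B = 10 − 7 = 3

rB=3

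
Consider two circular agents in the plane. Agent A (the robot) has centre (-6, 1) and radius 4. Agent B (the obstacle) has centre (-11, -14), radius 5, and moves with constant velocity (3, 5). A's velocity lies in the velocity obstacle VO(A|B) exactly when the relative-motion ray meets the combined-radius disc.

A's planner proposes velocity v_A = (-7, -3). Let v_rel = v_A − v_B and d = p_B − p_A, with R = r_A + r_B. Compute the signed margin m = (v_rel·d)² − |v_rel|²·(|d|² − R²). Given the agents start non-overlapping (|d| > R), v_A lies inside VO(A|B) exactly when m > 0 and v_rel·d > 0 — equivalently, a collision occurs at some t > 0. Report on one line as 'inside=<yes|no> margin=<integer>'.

d = (-5, -15),  |d|² = 250;  R = 4+5 = 9,  c = 250−9² = 169
v_rel = (-10, -8),  |v_rel|² = 164;  v_rel·d = (-10)·(-5) + (-8)·(-15) = 170
164·t² − 340·t + 169 = 0  ⇒  m = 170² − 164·169 = 1184
m = 1184 > 0,  v_rel·d = 170 > 0  ⇒  inside

inside=yes margin=1184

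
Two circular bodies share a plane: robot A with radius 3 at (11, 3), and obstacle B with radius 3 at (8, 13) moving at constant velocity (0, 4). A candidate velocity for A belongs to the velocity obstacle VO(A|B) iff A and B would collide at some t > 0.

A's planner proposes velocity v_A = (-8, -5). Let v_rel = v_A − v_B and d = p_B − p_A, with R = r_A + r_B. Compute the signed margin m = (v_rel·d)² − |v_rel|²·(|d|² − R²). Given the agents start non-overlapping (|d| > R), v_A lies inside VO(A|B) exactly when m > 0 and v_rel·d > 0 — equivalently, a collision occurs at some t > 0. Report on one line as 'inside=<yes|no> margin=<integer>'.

d = (-3, 10),  |d|² = 109;  R = 3+3 = 6,  c = 109−6² = 73
v_rel = (-8, -9),  |v_rel|² = 145;  v_rel·d = (-8)·(-3) + (-9)·(10) = -66
145·t² + 132·t + 73 = 0  ⇒  m = (-66)² − 145·73 = -6229
m = -6229 < 0,  v_rel·d = -66 < 0  ⇒  outside

inside=no margin=-6229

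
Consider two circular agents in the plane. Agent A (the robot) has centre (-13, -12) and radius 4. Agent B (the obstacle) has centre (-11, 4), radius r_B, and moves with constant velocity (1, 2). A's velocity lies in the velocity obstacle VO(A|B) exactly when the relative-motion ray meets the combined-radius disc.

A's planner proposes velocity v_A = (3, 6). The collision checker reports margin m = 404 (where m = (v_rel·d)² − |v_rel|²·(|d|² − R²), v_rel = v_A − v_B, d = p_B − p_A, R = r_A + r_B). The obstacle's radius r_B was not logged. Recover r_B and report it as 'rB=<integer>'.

m = 404
d = (2, 16);  v_rel = (2, 4),  |v_rel|² = 20
v_rel×d = (2)·(16) − (4)·(2) = 24
since m = R²·20 − 24²:  R² = (576 + 404) / 20 = 49
R = √49 = 7  ⇒  r_B = 7 − 4 = 3

rB=3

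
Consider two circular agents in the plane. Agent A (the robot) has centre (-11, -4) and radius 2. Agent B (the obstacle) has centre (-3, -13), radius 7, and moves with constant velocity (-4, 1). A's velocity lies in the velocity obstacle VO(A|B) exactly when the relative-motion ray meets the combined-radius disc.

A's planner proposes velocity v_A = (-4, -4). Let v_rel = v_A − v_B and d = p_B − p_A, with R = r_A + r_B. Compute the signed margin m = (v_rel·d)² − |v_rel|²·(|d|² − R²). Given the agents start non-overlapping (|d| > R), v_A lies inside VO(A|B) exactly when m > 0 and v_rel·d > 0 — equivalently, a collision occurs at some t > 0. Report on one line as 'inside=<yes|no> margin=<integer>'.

d = (8, -9),  |d|² = 145;  R = 2+7 = 9,  c = 145−9² = 64
v_rel = (0, -5),  |v_rel|² = 25;  v_rel·d = (0)·(8) + (-5)·(-9) = 45
25·t² − 90·t + 64 = 0  ⇒  m = 45² − 25·64 = 425
m = 425 > 0,  v_rel·d = 45 > 0  ⇒  inside

inside=yes margin=425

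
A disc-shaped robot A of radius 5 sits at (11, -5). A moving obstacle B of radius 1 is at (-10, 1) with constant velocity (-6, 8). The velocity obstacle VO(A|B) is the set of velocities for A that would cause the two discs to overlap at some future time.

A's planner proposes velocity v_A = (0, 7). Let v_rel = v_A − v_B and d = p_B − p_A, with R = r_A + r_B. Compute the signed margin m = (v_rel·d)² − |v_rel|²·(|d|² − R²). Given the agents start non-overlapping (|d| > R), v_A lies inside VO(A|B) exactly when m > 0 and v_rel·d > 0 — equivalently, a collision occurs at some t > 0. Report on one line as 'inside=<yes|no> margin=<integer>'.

d = (-21, 6),  |d|² = 477;  R = 5+1 = 6,  c = 477−6² = 441
v_rel = (6, -1),  |v_rel|² = 37;  v_rel·d = (6)·(-21) + (-1)·(6) = -132
37·t² + 264·t + 441 = 0  ⇒  m = (-132)² − 37·441 = 1107
m = 1107 > 0,  v_rel·d = -132 < 0  ⇒  outside

inside=no margin=1107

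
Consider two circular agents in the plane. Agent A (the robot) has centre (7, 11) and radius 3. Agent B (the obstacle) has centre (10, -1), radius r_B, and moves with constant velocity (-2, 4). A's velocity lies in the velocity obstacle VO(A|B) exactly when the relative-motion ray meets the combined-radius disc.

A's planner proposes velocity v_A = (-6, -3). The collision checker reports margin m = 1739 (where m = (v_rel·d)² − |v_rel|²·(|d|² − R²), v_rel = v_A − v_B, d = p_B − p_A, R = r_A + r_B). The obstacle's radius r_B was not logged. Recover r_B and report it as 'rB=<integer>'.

m = 1739
d = (3, -12);  v_rel = (-4, -7),  |v_rel|² = 65
v_rel×d = (-4)·(-12) − (-7)·(3) = 69
since m = R²·65 − 69²:  R² = (4761 + 1739) / 65 = 100
R = √100 = 10  ⇒  r_B = 10 − 3 = 7

rB=7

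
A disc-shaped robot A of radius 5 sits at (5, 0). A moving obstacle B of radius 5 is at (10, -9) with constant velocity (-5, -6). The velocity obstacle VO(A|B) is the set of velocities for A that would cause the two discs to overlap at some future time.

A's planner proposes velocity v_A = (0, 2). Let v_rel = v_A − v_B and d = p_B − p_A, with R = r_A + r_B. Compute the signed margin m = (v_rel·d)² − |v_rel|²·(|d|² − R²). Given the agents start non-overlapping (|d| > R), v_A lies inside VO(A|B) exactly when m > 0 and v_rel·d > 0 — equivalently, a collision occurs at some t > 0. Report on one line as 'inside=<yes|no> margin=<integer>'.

d = (5, -9),  |d|² = 106;  R = 5+5 = 10,  c = 106−10² = 6
v_rel = (5, 8),  |v_rel|² = 89;  v_rel·d = (5)·(5) + (8)·(-9) = -47
89·t² + 94·t + 6 = 0  ⇒  m = (-47)² − 89·6 = 1675
m = 1675 > 0,  v_rel·d = -47 < 0  ⇒  outside

inside=no margin=1675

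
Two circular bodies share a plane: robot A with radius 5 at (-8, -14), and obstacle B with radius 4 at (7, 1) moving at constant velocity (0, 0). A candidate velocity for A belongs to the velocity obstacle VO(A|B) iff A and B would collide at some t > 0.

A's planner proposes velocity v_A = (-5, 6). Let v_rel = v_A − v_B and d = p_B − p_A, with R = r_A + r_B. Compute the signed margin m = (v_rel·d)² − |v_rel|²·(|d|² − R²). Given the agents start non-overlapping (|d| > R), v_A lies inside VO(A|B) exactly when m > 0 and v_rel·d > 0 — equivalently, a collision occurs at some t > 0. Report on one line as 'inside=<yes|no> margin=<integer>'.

d = (15, 15),  |d|² = 450;  R = 5+4 = 9,  c = 450−9² = 369
v_rel = (-5, 6),  |v_rel|² = 61;  v_rel·d = (-5)·(15) + (6)·(15) = 15
61·t² − 30·t + 369 = 0  ⇒  m = 15² − 61·369 = -22284
m = -22284 < 0,  v_rel·d = 15 > 0  ⇒  outside

inside=no margin=-22284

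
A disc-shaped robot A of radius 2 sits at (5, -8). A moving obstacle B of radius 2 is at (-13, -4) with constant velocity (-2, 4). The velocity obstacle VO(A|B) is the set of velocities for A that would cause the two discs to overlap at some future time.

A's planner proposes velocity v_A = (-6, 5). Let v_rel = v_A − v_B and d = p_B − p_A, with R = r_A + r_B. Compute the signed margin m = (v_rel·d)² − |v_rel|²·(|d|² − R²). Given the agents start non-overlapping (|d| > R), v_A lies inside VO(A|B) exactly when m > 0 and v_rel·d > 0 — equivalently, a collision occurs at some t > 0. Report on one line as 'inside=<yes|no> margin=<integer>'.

d = (-18, 4),  |d|² = 340;  R = 2+2 = 4,  c = 340−4² = 324
v_rel = (-4, 1),  |v_rel|² = 17;  v_rel·d = (-4)·(-18) + (1)·(4) = 76
17·t² − 152·t + 324 = 0  ⇒  m = 76² − 17·324 = 268
m = 268 > 0,  v_rel·d = 76 > 0  ⇒  inside

inside=yes margin=268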